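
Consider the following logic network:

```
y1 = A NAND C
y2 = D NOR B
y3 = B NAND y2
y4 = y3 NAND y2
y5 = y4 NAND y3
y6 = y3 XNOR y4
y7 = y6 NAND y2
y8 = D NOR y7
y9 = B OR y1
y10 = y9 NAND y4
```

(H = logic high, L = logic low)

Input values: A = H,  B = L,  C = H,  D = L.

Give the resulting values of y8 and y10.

y1 = A NAND C = H NAND H = L
y2 = D NOR B = L NOR L = H
y3 = B NAND y2 = L NAND H = H
y4 = y3 NAND y2 = H NAND H = L
y6 = y3 XNOR y4 = H XNOR L = L
y7 = y6 NAND y2 = L NAND H = H
y8 = D NOR y7 = L NOR H = L
y9 = B OR y1 = L OR L = L
y10 = y9 NAND y4 = L NAND L = H

y8 = L, y10 = H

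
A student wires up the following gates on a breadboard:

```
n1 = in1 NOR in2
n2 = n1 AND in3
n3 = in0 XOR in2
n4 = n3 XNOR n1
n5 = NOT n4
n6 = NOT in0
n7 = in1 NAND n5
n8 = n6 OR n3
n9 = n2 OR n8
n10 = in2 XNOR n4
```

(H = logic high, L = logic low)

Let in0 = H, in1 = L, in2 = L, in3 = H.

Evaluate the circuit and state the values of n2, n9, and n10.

n1 = in1 NOR in2 = L NOR L = H
n2 = n1 AND in3 = H AND H = H
n3 = in0 XOR in2 = H XOR L = H
n4 = n3 XNOR n1 = H XNOR H = H
n6 = NOT in0 = NOT H = L
n8 = n6 OR n3 = L OR H = H
n9 = n2 OR n8 = H OR H = H
n10 = in2 XNOR n4 = L XNOR H = L

n2 = H, n9 = H, n10 = L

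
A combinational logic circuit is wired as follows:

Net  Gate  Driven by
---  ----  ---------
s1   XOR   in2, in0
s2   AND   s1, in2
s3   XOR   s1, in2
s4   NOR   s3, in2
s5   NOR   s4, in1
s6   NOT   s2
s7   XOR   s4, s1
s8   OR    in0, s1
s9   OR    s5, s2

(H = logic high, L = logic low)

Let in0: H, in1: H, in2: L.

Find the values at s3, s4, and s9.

s3 = H; s4 = L; s9 = L

s1 = in2 XOR in0 = L XOR H = H
s2 = s1 AND in2 = H AND L = L
s3 = s1 XOR in2 = H XOR L = H
s4 = s3 NOR in2 = H NOR L = L
s5 = s4 NOR in1 = L NOR H = L
s9 = s5 OR s2 = L OR L = L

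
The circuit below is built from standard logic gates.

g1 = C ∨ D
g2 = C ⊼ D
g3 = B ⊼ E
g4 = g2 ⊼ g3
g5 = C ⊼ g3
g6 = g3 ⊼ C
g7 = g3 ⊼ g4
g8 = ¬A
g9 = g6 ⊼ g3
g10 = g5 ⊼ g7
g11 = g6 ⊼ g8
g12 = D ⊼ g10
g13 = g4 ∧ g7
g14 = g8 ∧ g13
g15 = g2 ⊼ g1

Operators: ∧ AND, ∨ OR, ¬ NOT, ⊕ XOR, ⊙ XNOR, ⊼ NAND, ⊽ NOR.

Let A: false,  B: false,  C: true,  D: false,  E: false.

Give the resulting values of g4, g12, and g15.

g4 = false; g12 = true; g15 = false

g1 = C OR D = true OR false = true
g2 = C NAND D = true NAND false = true
g3 = B NAND E = false NAND false = true
g4 = g2 NAND g3 = true NAND true = false
g5 = C NAND g3 = true NAND true = false
g7 = g3 NAND g4 = true NAND false = true
g10 = g5 NAND g7 = false NAND true = true
g12 = D NAND g10 = false NAND true = true
g15 = g2 NAND g1 = true NAND true = false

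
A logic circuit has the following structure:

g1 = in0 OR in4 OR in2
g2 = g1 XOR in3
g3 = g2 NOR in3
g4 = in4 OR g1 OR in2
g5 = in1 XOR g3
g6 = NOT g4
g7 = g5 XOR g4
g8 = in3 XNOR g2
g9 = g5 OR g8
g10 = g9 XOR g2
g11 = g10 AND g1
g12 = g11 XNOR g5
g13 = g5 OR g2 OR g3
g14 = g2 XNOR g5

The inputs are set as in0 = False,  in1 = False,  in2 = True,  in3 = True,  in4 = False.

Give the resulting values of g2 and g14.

g2 = False, g14 = True

g1 = in0 OR in4 OR in2 = False OR False OR True = True
g2 = g1 XOR in3 = True XOR True = False
g3 = g2 NOR in3 = False NOR True = False
g5 = in1 XOR g3 = False XOR False = False
g14 = g2 XNOR g5 = False XNOR False = True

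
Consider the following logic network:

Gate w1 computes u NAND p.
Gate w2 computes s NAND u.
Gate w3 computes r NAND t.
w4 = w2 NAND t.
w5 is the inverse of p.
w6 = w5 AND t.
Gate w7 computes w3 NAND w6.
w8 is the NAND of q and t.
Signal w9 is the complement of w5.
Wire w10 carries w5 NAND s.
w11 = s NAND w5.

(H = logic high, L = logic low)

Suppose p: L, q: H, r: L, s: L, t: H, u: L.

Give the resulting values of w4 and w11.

w4 = L, w11 = H

w2 = s NAND u = L NAND L = H
w4 = w2 NAND t = H NAND H = L
w5 = NOT p = NOT L = H
w11 = s NAND w5 = L NAND H = H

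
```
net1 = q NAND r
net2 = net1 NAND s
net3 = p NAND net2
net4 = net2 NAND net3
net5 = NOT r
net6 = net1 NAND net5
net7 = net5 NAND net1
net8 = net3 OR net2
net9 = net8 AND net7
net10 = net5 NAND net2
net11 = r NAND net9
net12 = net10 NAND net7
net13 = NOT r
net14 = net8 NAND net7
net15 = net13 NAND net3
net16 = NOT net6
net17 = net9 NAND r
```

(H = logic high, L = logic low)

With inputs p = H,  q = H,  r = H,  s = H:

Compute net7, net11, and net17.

net1 = q NAND r = H NAND H = L
net2 = net1 NAND s = L NAND H = H
net3 = p NAND net2 = H NAND H = L
net5 = NOT r = NOT H = L
net7 = net5 NAND net1 = L NAND L = H
net8 = net3 OR net2 = L OR H = H
net9 = net8 AND net7 = H AND H = H
net11 = r NAND net9 = H NAND H = L
net17 = net9 NAND r = H NAND H = L

net7 = H; net11 = L; net17 = L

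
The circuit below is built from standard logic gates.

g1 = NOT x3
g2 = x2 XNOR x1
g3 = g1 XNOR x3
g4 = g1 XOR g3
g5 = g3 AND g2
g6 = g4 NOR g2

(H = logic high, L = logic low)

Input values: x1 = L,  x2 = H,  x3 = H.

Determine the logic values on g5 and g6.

g5 = L; g6 = H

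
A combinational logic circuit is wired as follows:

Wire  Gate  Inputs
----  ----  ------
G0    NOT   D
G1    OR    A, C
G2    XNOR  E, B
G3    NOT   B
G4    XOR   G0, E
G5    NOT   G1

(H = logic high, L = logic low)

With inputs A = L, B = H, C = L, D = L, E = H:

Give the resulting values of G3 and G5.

G1 = A OR C = L OR L = L
G3 = NOT B = NOT H = L
G5 = NOT G1 = NOT L = H

G3 = L; G5 = H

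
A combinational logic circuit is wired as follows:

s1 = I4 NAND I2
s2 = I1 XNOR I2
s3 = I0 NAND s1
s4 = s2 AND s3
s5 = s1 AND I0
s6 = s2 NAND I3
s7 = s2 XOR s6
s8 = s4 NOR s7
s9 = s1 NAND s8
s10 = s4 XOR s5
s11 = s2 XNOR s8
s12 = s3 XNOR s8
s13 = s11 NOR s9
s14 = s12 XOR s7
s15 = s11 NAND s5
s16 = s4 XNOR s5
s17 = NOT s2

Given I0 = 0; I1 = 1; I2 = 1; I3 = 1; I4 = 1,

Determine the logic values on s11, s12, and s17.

s1 = I4 NAND I2 = 1 NAND 1 = 0
s2 = I1 XNOR I2 = 1 XNOR 1 = 1
s3 = I0 NAND s1 = 0 NAND 0 = 1
s4 = s2 AND s3 = 1 AND 1 = 1
s6 = s2 NAND I3 = 1 NAND 1 = 0
s7 = s2 XOR s6 = 1 XOR 0 = 1
s8 = s4 NOR s7 = 1 NOR 1 = 0
s11 = s2 XNOR s8 = 1 XNOR 0 = 0
s12 = s3 XNOR s8 = 1 XNOR 0 = 0
s17 = NOT s2 = NOT 1 = 0

s11 = 0  s12 = 0  s17 = 0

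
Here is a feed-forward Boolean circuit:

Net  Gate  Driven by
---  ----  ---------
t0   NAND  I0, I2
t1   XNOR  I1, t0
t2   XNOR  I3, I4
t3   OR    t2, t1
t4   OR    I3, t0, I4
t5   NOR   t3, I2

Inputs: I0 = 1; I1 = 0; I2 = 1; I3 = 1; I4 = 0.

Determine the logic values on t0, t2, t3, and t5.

t0 = 0  t2 = 0  t3 = 1  t5 = 0

t0 = I0 NAND I2 = 1 NAND 1 = 0
t1 = I1 XNOR t0 = 0 XNOR 0 = 1
t2 = I3 XNOR I4 = 1 XNOR 0 = 0
t3 = t2 OR t1 = 0 OR 1 = 1
t5 = t3 NOR I2 = 1 NOR 1 = 0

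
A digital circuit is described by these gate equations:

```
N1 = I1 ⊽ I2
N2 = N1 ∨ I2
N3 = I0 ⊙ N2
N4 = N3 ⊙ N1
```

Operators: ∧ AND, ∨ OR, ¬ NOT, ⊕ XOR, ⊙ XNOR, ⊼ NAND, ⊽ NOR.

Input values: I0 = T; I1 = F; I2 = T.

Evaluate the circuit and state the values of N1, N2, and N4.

N1 = F; N2 = T; N4 = F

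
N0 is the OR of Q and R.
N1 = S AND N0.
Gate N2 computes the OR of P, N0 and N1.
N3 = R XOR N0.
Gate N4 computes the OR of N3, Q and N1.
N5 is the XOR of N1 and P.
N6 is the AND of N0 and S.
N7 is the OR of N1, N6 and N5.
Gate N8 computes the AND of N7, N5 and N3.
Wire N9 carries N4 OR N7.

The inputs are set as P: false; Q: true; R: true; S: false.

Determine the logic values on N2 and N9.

N2 = true, N9 = true

N0 = Q OR R = true OR true = true
N1 = S AND N0 = false AND true = false
N2 = P OR N0 OR N1 = false OR true OR false = true
N3 = R XOR N0 = true XOR true = false
N4 = N3 OR Q OR N1 = false OR true OR false = true
N5 = N1 XOR P = false XOR false = false
N6 = N0 AND S = true AND false = false
N7 = N1 OR N6 OR N5 = false OR false OR false = false
N9 = N4 OR N7 = true OR false = true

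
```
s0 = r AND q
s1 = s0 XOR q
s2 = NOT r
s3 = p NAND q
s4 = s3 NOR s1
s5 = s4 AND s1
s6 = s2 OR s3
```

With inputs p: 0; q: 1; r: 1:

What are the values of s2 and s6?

s2 = 0, s6 = 1

s2 = NOT r = NOT 1 = 0
s3 = p NAND q = 0 NAND 1 = 1
s6 = s2 OR s3 = 0 OR 1 = 1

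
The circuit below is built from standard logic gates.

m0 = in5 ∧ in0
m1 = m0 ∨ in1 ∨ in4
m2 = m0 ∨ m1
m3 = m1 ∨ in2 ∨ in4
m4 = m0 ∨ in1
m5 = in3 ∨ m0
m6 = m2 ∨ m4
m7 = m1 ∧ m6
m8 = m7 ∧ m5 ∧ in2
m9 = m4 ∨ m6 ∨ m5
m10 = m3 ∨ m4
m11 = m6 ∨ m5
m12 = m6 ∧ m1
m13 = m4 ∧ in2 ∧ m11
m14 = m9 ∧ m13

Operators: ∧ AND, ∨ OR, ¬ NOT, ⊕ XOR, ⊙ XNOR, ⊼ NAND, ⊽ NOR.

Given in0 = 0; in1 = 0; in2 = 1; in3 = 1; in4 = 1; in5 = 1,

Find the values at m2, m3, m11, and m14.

m0 = in5 AND in0 = 1 AND 0 = 0
m1 = m0 OR in1 OR in4 = 0 OR 0 OR 1 = 1
m2 = m0 OR m1 = 0 OR 1 = 1
m3 = m1 OR in2 OR in4 = 1 OR 1 OR 1 = 1
m4 = m0 OR in1 = 0 OR 0 = 0
m5 = in3 OR m0 = 1 OR 0 = 1
m6 = m2 OR m4 = 1 OR 0 = 1
m9 = m4 OR m6 OR m5 = 0 OR 1 OR 1 = 1
m11 = m6 OR m5 = 1 OR 1 = 1
m13 = m4 AND in2 AND m11 = 0 AND 1 AND 1 = 0
m14 = m9 AND m13 = 1 AND 0 = 0

m2 = 1, m3 = 1, m11 = 1, m14 = 0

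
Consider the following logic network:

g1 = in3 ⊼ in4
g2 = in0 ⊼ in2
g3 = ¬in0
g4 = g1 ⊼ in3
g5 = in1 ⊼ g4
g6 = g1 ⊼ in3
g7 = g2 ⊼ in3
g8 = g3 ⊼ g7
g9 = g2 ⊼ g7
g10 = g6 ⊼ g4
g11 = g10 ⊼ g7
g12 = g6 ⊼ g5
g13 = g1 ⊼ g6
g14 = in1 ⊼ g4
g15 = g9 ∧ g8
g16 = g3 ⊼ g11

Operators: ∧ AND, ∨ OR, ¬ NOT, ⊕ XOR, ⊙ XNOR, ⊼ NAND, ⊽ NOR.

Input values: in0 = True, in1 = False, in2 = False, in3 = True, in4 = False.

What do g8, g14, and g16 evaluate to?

g8 = True, g14 = True, g16 = True

g1 = in3 NAND in4 = True NAND False = True
g2 = in0 NAND in2 = True NAND False = True
g3 = NOT in0 = NOT True = False
g4 = g1 NAND in3 = True NAND True = False
g6 = g1 NAND in3 = True NAND True = False
g7 = g2 NAND in3 = True NAND True = False
g8 = g3 NAND g7 = False NAND False = True
g10 = g6 NAND g4 = False NAND False = True
g11 = g10 NAND g7 = True NAND False = True
g14 = in1 NAND g4 = False NAND False = True
g16 = g3 NAND g11 = False NAND True = True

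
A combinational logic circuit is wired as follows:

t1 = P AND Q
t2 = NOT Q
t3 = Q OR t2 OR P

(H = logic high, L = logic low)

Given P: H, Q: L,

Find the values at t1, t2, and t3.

t1 = L; t2 = H; t3 = H

t1 = P AND Q = H AND L = L
t2 = NOT Q = NOT L = H
t3 = Q OR t2 OR P = L OR H OR H = H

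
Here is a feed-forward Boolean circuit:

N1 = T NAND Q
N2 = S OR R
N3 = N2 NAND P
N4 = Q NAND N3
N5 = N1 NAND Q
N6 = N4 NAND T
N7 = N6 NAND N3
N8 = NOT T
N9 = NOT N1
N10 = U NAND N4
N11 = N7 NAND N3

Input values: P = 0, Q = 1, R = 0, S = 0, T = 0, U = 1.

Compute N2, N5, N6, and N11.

N1 = T NAND Q = 0 NAND 1 = 1
N2 = S OR R = 0 OR 0 = 0
N3 = N2 NAND P = 0 NAND 0 = 1
N4 = Q NAND N3 = 1 NAND 1 = 0
N5 = N1 NAND Q = 1 NAND 1 = 0
N6 = N4 NAND T = 0 NAND 0 = 1
N7 = N6 NAND N3 = 1 NAND 1 = 0
N11 = N7 NAND N3 = 0 NAND 1 = 1

N2 = 0; N5 = 0; N6 = 1; N11 = 1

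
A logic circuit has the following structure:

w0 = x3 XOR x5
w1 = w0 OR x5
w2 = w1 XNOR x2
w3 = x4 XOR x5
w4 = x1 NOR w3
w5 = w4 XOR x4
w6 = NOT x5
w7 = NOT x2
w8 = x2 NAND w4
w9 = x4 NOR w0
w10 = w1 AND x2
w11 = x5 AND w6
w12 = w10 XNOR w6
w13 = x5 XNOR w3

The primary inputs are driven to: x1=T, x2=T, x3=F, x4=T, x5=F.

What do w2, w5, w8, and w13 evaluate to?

w2 = F, w5 = T, w8 = T, w13 = F

w0 = x3 XOR x5 = F XOR F = F
w1 = w0 OR x5 = F OR F = F
w2 = w1 XNOR x2 = F XNOR T = F
w3 = x4 XOR x5 = T XOR F = T
w4 = x1 NOR w3 = T NOR T = F
w5 = w4 XOR x4 = F XOR T = T
w8 = x2 NAND w4 = T NAND F = T
w13 = x5 XNOR w3 = F XNOR T = F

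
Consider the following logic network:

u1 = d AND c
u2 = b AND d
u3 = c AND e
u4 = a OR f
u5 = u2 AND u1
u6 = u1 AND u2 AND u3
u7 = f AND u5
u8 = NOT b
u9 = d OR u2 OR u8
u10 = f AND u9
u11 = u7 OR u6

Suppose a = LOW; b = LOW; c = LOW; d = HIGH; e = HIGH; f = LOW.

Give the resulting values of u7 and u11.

u1 = d AND c = HIGH AND LOW = LOW
u2 = b AND d = LOW AND HIGH = LOW
u3 = c AND e = LOW AND HIGH = LOW
u5 = u2 AND u1 = LOW AND LOW = LOW
u6 = u1 AND u2 AND u3 = LOW AND LOW AND LOW = LOW
u7 = f AND u5 = LOW AND LOW = LOW
u11 = u7 OR u6 = LOW OR LOW = LOW

u7 = LOW, u11 = LOW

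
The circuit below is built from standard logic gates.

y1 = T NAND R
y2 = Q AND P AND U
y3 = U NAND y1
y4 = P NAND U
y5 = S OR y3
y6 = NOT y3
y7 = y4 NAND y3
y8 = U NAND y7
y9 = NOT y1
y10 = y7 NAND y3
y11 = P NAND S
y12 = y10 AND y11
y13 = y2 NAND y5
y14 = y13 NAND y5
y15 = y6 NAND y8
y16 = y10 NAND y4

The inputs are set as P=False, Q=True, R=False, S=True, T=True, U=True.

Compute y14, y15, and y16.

y1 = T NAND R = True NAND False = True
y2 = Q AND P AND U = True AND False AND True = False
y3 = U NAND y1 = True NAND True = False
y4 = P NAND U = False NAND True = True
y5 = S OR y3 = True OR False = True
y6 = NOT y3 = NOT False = True
y7 = y4 NAND y3 = True NAND False = True
y8 = U NAND y7 = True NAND True = False
y10 = y7 NAND y3 = True NAND False = True
y13 = y2 NAND y5 = False NAND True = True
y14 = y13 NAND y5 = True NAND True = False
y15 = y6 NAND y8 = True NAND False = True
y16 = y10 NAND y4 = True NAND True = False

y14 = False; y15 = True; y16 = False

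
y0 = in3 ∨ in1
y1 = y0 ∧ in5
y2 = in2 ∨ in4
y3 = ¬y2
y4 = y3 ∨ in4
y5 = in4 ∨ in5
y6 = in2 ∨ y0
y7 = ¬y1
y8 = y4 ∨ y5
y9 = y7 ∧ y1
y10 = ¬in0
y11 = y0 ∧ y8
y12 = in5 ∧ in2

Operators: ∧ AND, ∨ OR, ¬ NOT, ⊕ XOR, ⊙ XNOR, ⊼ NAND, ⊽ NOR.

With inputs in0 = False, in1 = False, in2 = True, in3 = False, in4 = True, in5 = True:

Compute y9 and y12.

y0 = in3 OR in1 = False OR False = False
y1 = y0 AND in5 = False AND True = False
y7 = NOT y1 = NOT False = True
y9 = y7 AND y1 = True AND False = False
y12 = in5 AND in2 = True AND True = True

y9 = False, y12 = True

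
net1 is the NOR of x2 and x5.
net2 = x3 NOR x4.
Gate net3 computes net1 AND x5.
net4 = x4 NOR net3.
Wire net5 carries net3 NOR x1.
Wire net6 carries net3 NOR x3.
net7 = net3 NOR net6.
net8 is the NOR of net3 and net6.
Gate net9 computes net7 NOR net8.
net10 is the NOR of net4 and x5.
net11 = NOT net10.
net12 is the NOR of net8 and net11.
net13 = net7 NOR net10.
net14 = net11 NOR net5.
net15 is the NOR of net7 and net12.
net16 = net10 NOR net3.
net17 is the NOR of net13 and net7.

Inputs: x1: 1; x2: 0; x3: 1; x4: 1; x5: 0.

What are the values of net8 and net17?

net8 = 1, net17 = 0

net1 = x2 NOR x5 = 0 NOR 0 = 1
net3 = net1 AND x5 = 1 AND 0 = 0
net4 = x4 NOR net3 = 1 NOR 0 = 0
net6 = net3 NOR x3 = 0 NOR 1 = 0
net7 = net3 NOR net6 = 0 NOR 0 = 1
net8 = net3 NOR net6 = 0 NOR 0 = 1
net10 = net4 NOR x5 = 0 NOR 0 = 1
net13 = net7 NOR net10 = 1 NOR 1 = 0
net17 = net13 NOR net7 = 0 NOR 1 = 0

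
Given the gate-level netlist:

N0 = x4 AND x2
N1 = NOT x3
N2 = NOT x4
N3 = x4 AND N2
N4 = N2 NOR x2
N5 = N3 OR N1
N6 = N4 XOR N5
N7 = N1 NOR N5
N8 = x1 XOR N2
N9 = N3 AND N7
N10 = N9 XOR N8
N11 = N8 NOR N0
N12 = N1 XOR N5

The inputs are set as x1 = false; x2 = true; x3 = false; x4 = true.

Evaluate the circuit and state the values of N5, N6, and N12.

N1 = NOT x3 = NOT false = true
N2 = NOT x4 = NOT true = false
N3 = x4 AND N2 = true AND false = false
N4 = N2 NOR x2 = false NOR true = false
N5 = N3 OR N1 = false OR true = true
N6 = N4 XOR N5 = false XOR true = true
N12 = N1 XOR N5 = true XOR true = false

N5 = true; N6 = true; N12 = false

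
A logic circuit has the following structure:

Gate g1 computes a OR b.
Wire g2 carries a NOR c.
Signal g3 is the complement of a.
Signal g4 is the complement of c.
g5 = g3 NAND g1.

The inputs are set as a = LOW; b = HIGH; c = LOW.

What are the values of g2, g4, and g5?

g1 = a OR b = LOW OR HIGH = HIGH
g2 = a NOR c = LOW NOR LOW = HIGH
g3 = NOT a = NOT LOW = HIGH
g4 = NOT c = NOT LOW = HIGH
g5 = g3 NAND g1 = HIGH NAND HIGH = LOW

g2 = HIGH, g4 = HIGH, g5 = LOW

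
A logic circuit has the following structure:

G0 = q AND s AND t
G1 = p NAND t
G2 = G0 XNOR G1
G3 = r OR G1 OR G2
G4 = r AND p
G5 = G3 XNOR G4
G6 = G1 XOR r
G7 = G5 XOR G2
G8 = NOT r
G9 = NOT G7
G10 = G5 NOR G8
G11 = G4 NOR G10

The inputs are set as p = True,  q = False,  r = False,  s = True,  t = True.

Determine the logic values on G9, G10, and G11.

G9 = False  G10 = False  G11 = True

G0 = q AND s AND t = False AND True AND True = False
G1 = p NAND t = True NAND True = False
G2 = G0 XNOR G1 = False XNOR False = True
G3 = r OR G1 OR G2 = False OR False OR True = True
G4 = r AND p = False AND True = False
G5 = G3 XNOR G4 = True XNOR False = False
G7 = G5 XOR G2 = False XOR True = True
G8 = NOT r = NOT False = True
G9 = NOT G7 = NOT True = False
G10 = G5 NOR G8 = False NOR True = False
G11 = G4 NOR G10 = False NOR False = True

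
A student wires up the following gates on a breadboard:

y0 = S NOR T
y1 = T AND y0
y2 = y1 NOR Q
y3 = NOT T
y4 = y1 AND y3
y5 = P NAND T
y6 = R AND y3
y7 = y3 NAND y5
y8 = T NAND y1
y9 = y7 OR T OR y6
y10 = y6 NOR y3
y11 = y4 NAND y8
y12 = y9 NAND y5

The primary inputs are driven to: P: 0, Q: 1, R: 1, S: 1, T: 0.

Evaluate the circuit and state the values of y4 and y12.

y4 = 0  y12 = 0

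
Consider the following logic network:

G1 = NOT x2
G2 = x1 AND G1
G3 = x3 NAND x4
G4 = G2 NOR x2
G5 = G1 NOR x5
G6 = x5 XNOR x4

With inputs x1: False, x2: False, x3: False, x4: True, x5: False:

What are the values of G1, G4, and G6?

G1 = NOT x2 = NOT False = True
G2 = x1 AND G1 = False AND True = False
G4 = G2 NOR x2 = False NOR False = True
G6 = x5 XNOR x4 = False XNOR True = False

G1 = True, G4 = True, G6 = False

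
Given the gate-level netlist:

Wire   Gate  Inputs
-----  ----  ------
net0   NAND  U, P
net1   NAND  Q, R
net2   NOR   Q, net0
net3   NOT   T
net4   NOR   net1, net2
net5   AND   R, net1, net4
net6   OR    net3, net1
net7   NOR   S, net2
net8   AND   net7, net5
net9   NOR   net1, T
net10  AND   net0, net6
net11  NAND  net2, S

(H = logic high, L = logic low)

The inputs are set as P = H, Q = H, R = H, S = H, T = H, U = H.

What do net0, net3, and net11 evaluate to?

net0 = L  net3 = L  net11 = H

net0 = U NAND P = H NAND H = L
net2 = Q NOR net0 = H NOR L = L
net3 = NOT T = NOT H = L
net11 = net2 NAND S = L NAND H = H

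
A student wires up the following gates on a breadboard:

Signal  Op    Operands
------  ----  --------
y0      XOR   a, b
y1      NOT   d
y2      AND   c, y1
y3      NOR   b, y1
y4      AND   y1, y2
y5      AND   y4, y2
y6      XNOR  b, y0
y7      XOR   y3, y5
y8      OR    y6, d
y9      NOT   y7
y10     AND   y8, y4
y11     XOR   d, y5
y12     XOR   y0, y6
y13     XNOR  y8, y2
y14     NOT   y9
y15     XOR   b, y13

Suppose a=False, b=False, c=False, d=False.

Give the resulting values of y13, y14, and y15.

y0 = a XOR b = False XOR False = False
y1 = NOT d = NOT False = True
y2 = c AND y1 = False AND True = False
y3 = b NOR y1 = False NOR True = False
y4 = y1 AND y2 = True AND False = False
y5 = y4 AND y2 = False AND False = False
y6 = b XNOR y0 = False XNOR False = True
y7 = y3 XOR y5 = False XOR False = False
y8 = y6 OR d = True OR False = True
y9 = NOT y7 = NOT False = True
y13 = y8 XNOR y2 = True XNOR False = False
y14 = NOT y9 = NOT True = False
y15 = b XOR y13 = False XOR False = False

y13 = False  y14 = False  y15 = False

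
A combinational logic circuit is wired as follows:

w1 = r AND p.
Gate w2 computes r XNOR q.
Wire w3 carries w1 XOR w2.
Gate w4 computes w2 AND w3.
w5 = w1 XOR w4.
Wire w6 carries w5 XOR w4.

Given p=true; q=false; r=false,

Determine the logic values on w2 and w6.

w2 = true, w6 = false

w1 = r AND p = false AND true = false
w2 = r XNOR q = false XNOR false = true
w3 = w1 XOR w2 = false XOR true = true
w4 = w2 AND w3 = true AND true = true
w5 = w1 XOR w4 = false XOR true = true
w6 = w5 XOR w4 = true XOR true = false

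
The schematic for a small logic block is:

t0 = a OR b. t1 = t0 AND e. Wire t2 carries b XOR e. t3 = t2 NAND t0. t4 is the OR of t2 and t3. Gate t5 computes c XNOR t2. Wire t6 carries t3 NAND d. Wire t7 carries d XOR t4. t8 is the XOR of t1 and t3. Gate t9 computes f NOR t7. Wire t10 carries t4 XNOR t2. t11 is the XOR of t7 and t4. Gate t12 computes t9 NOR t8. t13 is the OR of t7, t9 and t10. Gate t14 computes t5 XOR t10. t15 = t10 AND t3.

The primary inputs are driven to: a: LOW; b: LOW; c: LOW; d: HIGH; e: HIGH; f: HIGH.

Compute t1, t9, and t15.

t1 = LOW, t9 = LOW, t15 = HIGH

t0 = a OR b = LOW OR LOW = LOW
t1 = t0 AND e = LOW AND HIGH = LOW
t2 = b XOR e = LOW XOR HIGH = HIGH
t3 = t2 NAND t0 = HIGH NAND LOW = HIGH
t4 = t2 OR t3 = HIGH OR HIGH = HIGH
t7 = d XOR t4 = HIGH XOR HIGH = LOW
t9 = f NOR t7 = HIGH NOR LOW = LOW
t10 = t4 XNOR t2 = HIGH XNOR HIGH = HIGH
t15 = t10 AND t3 = HIGH AND HIGH = HIGH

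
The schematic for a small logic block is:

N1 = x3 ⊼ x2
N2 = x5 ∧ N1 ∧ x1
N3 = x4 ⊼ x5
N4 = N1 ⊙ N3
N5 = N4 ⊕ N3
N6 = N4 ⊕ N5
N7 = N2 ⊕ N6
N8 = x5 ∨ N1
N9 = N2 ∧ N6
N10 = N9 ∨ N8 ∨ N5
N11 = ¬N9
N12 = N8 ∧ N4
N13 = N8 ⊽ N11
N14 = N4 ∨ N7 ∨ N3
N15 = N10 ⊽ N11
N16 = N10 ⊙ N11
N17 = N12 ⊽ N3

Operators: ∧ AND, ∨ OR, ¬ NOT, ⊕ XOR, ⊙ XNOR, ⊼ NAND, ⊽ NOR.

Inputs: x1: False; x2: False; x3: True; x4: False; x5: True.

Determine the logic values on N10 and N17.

N10 = True, N17 = False

N1 = x3 NAND x2 = True NAND False = True
N2 = x5 AND N1 AND x1 = True AND True AND False = False
N3 = x4 NAND x5 = False NAND True = True
N4 = N1 XNOR N3 = True XNOR True = True
N5 = N4 XOR N3 = True XOR True = False
N6 = N4 XOR N5 = True XOR False = True
N8 = x5 OR N1 = True OR True = True
N9 = N2 AND N6 = False AND True = False
N10 = N9 OR N8 OR N5 = False OR True OR False = True
N12 = N8 AND N4 = True AND True = True
N17 = N12 NOR N3 = True NOR True = False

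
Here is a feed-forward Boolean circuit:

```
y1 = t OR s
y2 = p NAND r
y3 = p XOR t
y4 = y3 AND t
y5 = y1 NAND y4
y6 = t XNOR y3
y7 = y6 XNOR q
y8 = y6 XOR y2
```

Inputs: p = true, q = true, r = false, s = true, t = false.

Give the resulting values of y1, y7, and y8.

y1 = t OR s = false OR true = true
y2 = p NAND r = true NAND false = true
y3 = p XOR t = true XOR false = true
y6 = t XNOR y3 = false XNOR true = false
y7 = y6 XNOR q = false XNOR true = false
y8 = y6 XOR y2 = false XOR true = true

y1 = true; y7 = false; y8 = true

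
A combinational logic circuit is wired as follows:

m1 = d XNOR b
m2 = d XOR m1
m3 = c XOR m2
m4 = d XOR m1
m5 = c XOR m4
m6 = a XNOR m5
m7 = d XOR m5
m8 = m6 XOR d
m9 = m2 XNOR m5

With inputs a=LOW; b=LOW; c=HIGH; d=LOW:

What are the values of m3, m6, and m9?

m1 = d XNOR b = LOW XNOR LOW = HIGH
m2 = d XOR m1 = LOW XOR HIGH = HIGH
m3 = c XOR m2 = HIGH XOR HIGH = LOW
m4 = d XOR m1 = LOW XOR HIGH = HIGH
m5 = c XOR m4 = HIGH XOR HIGH = LOW
m6 = a XNOR m5 = LOW XNOR LOW = HIGH
m9 = m2 XNOR m5 = HIGH XNOR LOW = LOW

m3 = LOW  m6 = HIGH  m9 = LOW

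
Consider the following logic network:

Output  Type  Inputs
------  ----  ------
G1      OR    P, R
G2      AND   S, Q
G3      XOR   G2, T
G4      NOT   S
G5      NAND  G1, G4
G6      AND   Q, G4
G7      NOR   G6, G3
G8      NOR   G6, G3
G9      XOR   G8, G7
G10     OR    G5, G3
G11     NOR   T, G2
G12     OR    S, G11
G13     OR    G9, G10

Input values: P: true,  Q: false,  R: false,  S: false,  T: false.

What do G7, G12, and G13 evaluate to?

G7 = true  G12 = true  G13 = false

G1 = P OR R = true OR false = true
G2 = S AND Q = false AND false = false
G3 = G2 XOR T = false XOR false = false
G4 = NOT S = NOT false = true
G5 = G1 NAND G4 = true NAND true = false
G6 = Q AND G4 = false AND true = false
G7 = G6 NOR G3 = false NOR false = true
G8 = G6 NOR G3 = false NOR false = true
G9 = G8 XOR G7 = true XOR true = false
G10 = G5 OR G3 = false OR false = false
G11 = T NOR G2 = false NOR false = true
G12 = S OR G11 = false OR true = true
G13 = G9 OR G10 = false OR false = false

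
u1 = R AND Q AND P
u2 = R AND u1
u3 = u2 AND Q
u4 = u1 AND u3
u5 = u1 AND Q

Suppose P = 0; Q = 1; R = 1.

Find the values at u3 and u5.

u3 = 0  u5 = 0

u1 = R AND Q AND P = 1 AND 1 AND 0 = 0
u2 = R AND u1 = 1 AND 0 = 0
u3 = u2 AND Q = 0 AND 1 = 0
u5 = u1 AND Q = 0 AND 1 = 0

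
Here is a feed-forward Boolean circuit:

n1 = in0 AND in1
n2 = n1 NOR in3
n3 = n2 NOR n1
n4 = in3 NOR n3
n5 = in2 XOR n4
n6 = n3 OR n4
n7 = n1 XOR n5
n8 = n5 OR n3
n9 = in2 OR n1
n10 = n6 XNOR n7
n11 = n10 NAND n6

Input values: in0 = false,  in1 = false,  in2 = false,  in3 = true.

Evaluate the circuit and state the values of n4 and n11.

n4 = false  n11 = true

n1 = in0 AND in1 = false AND false = false
n2 = n1 NOR in3 = false NOR true = false
n3 = n2 NOR n1 = false NOR false = true
n4 = in3 NOR n3 = true NOR true = false
n5 = in2 XOR n4 = false XOR false = false
n6 = n3 OR n4 = true OR false = true
n7 = n1 XOR n5 = false XOR false = false
n10 = n6 XNOR n7 = true XNOR false = false
n11 = n10 NAND n6 = false NAND true = true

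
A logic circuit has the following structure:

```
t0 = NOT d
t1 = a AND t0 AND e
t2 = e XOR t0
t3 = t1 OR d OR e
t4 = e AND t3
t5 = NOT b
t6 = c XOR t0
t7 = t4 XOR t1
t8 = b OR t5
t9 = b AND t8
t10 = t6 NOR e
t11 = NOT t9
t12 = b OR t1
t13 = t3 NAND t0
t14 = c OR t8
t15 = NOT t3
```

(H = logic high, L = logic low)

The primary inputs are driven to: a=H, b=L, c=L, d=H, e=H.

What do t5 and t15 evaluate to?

t5 = H; t15 = L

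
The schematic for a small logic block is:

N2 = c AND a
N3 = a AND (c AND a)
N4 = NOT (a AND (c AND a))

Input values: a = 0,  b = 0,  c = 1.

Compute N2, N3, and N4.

N2 = 0; N3 = 0; N4 = 1

N2 = 1 AND 0 = 0
N3 = 0 AND (1 AND 0) = 0
N4 = NOT (0 AND (1 AND 0)) = 1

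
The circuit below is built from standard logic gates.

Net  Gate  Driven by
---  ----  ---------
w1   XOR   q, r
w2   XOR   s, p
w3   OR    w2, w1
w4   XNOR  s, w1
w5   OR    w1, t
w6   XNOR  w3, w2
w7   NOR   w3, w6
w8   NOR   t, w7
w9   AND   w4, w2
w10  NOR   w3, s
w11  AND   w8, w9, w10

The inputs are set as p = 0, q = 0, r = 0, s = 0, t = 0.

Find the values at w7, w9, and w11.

w7 = 0, w9 = 0, w11 = 0

w1 = q XOR r = 0 XOR 0 = 0
w2 = s XOR p = 0 XOR 0 = 0
w3 = w2 OR w1 = 0 OR 0 = 0
w4 = s XNOR w1 = 0 XNOR 0 = 1
w6 = w3 XNOR w2 = 0 XNOR 0 = 1
w7 = w3 NOR w6 = 0 NOR 1 = 0
w8 = t NOR w7 = 0 NOR 0 = 1
w9 = w4 AND w2 = 1 AND 0 = 0
w10 = w3 NOR s = 0 NOR 0 = 1
w11 = w8 AND w9 AND w10 = 1 AND 0 AND 1 = 0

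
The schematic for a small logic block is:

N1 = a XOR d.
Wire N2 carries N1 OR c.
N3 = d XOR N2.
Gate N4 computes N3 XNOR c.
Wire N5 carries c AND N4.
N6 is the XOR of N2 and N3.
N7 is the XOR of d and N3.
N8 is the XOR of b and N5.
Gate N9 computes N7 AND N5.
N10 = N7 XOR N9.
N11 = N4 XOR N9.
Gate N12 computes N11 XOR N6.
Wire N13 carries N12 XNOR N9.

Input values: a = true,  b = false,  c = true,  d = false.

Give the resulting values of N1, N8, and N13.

N1 = true, N8 = true, N13 = false

N1 = a XOR d = true XOR false = true
N2 = N1 OR c = true OR true = true
N3 = d XOR N2 = false XOR true = true
N4 = N3 XNOR c = true XNOR true = true
N5 = c AND N4 = true AND true = true
N6 = N2 XOR N3 = true XOR true = false
N7 = d XOR N3 = false XOR true = true
N8 = b XOR N5 = false XOR true = true
N9 = N7 AND N5 = true AND true = true
N11 = N4 XOR N9 = true XOR true = false
N12 = N11 XOR N6 = false XOR false = false
N13 = N12 XNOR N9 = false XNOR true = false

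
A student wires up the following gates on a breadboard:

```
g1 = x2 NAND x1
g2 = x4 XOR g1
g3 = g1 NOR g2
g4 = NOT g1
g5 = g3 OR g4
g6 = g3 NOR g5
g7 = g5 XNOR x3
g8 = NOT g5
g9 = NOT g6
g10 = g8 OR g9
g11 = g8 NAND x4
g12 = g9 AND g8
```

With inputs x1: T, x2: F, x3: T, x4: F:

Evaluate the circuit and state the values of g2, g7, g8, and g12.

g2 = T  g7 = F  g8 = T  g12 = F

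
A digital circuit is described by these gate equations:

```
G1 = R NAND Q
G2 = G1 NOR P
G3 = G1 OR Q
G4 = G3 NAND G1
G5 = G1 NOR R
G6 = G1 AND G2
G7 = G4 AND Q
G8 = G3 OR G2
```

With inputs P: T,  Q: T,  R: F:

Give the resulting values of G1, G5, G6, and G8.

G1 = T, G5 = F, G6 = F, G8 = T

G1 = R NAND Q = F NAND T = T
G2 = G1 NOR P = T NOR T = F
G3 = G1 OR Q = T OR T = T
G5 = G1 NOR R = T NOR F = F
G6 = G1 AND G2 = T AND F = F
G8 = G3 OR G2 = T OR F = T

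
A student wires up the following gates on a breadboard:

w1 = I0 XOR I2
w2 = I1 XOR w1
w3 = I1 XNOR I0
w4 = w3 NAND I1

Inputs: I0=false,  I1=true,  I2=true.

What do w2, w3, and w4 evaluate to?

w1 = I0 XOR I2 = false XOR true = true
w2 = I1 XOR w1 = true XOR true = false
w3 = I1 XNOR I0 = true XNOR false = false
w4 = w3 NAND I1 = false NAND true = true

w2 = false; w3 = false; w4 = true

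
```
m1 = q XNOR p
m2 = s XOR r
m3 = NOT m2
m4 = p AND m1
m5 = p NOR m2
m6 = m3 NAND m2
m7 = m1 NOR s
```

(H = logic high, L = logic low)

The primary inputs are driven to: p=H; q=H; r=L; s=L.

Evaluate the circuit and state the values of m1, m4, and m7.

m1 = q XNOR p = H XNOR H = H
m4 = p AND m1 = H AND H = H
m7 = m1 NOR s = H NOR L = L

m1 = H, m4 = H, m7 = L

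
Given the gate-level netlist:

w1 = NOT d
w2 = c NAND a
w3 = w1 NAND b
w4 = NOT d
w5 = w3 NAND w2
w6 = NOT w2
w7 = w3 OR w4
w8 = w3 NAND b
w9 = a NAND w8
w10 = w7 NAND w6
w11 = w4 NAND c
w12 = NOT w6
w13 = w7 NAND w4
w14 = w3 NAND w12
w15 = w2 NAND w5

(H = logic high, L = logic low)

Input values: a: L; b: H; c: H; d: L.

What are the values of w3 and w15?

w3 = L  w15 = L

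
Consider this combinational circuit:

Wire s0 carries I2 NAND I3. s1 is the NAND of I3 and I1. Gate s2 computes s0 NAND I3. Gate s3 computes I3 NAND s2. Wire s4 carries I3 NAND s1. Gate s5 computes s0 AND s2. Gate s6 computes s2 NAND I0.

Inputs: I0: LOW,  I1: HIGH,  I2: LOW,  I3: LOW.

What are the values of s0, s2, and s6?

s0 = I2 NAND I3 = LOW NAND LOW = HIGH
s2 = s0 NAND I3 = HIGH NAND LOW = HIGH
s6 = s2 NAND I0 = HIGH NAND LOW = HIGH

s0 = HIGH, s2 = HIGH, s6 = HIGH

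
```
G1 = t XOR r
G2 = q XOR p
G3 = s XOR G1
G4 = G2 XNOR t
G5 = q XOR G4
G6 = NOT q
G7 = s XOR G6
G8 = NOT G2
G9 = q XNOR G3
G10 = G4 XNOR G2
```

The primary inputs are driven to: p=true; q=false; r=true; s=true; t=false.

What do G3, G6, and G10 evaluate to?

G1 = t XOR r = false XOR true = true
G2 = q XOR p = false XOR true = true
G3 = s XOR G1 = true XOR true = false
G4 = G2 XNOR t = true XNOR false = false
G6 = NOT q = NOT false = true
G10 = G4 XNOR G2 = false XNOR true = false

G3 = false, G6 = true, G10 = false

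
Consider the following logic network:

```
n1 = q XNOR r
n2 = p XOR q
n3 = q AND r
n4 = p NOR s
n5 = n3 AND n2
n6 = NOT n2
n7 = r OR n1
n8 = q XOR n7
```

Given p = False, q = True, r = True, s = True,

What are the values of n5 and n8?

n5 = True, n8 = False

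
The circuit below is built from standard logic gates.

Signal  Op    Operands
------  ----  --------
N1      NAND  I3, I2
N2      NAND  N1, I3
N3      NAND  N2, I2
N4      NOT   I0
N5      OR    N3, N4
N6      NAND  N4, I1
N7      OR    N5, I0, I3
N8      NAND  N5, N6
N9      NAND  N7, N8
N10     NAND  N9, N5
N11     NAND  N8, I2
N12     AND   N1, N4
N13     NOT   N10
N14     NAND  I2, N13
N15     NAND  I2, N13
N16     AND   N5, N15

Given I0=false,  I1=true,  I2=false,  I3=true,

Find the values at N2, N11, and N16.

N2 = false; N11 = true; N16 = true

N1 = I3 NAND I2 = true NAND false = true
N2 = N1 NAND I3 = true NAND true = false
N3 = N2 NAND I2 = false NAND false = true
N4 = NOT I0 = NOT false = true
N5 = N3 OR N4 = true OR true = true
N6 = N4 NAND I1 = true NAND true = false
N7 = N5 OR I0 OR I3 = true OR false OR true = true
N8 = N5 NAND N6 = true NAND false = true
N9 = N7 NAND N8 = true NAND true = false
N10 = N9 NAND N5 = false NAND true = true
N11 = N8 NAND I2 = true NAND false = true
N13 = NOT N10 = NOT true = false
N15 = I2 NAND N13 = false NAND false = true
N16 = N5 AND N15 = true AND true = true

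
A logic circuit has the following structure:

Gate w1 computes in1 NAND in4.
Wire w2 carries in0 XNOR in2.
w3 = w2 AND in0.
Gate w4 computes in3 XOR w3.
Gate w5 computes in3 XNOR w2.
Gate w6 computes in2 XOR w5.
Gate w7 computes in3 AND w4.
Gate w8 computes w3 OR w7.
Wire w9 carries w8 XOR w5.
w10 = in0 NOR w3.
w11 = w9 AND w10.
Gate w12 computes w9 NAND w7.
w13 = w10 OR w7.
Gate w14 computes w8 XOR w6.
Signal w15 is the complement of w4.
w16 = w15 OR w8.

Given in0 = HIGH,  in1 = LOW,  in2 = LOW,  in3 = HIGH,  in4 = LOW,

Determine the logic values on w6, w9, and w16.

w6 = LOW; w9 = HIGH; w16 = HIGH

w2 = in0 XNOR in2 = HIGH XNOR LOW = LOW
w3 = w2 AND in0 = LOW AND HIGH = LOW
w4 = in3 XOR w3 = HIGH XOR LOW = HIGH
w5 = in3 XNOR w2 = HIGH XNOR LOW = LOW
w6 = in2 XOR w5 = LOW XOR LOW = LOW
w7 = in3 AND w4 = HIGH AND HIGH = HIGH
w8 = w3 OR w7 = LOW OR HIGH = HIGH
w9 = w8 XOR w5 = HIGH XOR LOW = HIGH
w15 = NOT w4 = NOT HIGH = LOW
w16 = w15 OR w8 = LOW OR HIGH = HIGH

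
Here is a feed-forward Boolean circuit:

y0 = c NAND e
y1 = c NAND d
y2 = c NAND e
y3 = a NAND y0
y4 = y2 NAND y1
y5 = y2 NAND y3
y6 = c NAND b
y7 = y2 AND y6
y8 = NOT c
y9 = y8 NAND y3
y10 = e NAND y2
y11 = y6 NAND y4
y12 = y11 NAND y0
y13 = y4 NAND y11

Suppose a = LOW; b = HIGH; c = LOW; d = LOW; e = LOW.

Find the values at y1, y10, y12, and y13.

y1 = HIGH, y10 = HIGH, y12 = LOW, y13 = HIGH

y0 = c NAND e = LOW NAND LOW = HIGH
y1 = c NAND d = LOW NAND LOW = HIGH
y2 = c NAND e = LOW NAND LOW = HIGH
y4 = y2 NAND y1 = HIGH NAND HIGH = LOW
y6 = c NAND b = LOW NAND HIGH = HIGH
y10 = e NAND y2 = LOW NAND HIGH = HIGH
y11 = y6 NAND y4 = HIGH NAND LOW = HIGH
y12 = y11 NAND y0 = HIGH NAND HIGH = LOW
y13 = y4 NAND y11 = LOW NAND HIGH = HIGH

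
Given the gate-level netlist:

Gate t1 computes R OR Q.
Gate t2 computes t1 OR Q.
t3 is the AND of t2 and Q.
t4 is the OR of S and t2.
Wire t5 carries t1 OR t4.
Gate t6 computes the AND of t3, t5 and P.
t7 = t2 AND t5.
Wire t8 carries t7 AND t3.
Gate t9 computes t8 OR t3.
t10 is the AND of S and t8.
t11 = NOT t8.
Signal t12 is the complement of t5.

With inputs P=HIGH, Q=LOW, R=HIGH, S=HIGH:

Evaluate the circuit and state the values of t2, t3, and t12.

t1 = R OR Q = HIGH OR LOW = HIGH
t2 = t1 OR Q = HIGH OR LOW = HIGH
t3 = t2 AND Q = HIGH AND LOW = LOW
t4 = S OR t2 = HIGH OR HIGH = HIGH
t5 = t1 OR t4 = HIGH OR HIGH = HIGH
t12 = NOT t5 = NOT HIGH = LOW

t2 = HIGH, t3 = LOW, t12 = LOW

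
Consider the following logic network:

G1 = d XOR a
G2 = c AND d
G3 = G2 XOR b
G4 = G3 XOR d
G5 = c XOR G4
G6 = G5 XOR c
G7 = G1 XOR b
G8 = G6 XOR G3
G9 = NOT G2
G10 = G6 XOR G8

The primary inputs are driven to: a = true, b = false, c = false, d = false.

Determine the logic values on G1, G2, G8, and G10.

G1 = d XOR a = false XOR true = true
G2 = c AND d = false AND false = false
G3 = G2 XOR b = false XOR false = false
G4 = G3 XOR d = false XOR false = false
G5 = c XOR G4 = false XOR false = false
G6 = G5 XOR c = false XOR false = false
G8 = G6 XOR G3 = false XOR false = false
G10 = G6 XOR G8 = false XOR false = false

G1 = true  G2 = false  G8 = false  G10 = false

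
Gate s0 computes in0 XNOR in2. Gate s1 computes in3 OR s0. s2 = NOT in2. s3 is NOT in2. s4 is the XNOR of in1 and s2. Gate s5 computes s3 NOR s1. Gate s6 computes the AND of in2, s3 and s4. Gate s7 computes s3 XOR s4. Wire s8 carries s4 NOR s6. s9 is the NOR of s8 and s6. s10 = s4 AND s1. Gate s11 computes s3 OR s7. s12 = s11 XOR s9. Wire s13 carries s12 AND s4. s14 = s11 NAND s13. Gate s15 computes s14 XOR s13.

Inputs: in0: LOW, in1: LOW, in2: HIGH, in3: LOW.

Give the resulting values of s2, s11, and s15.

s2 = LOW, s11 = HIGH, s15 = HIGH

s2 = NOT in2 = NOT HIGH = LOW
s3 = NOT in2 = NOT HIGH = LOW
s4 = in1 XNOR s2 = LOW XNOR LOW = HIGH
s6 = in2 AND s3 AND s4 = HIGH AND LOW AND HIGH = LOW
s7 = s3 XOR s4 = LOW XOR HIGH = HIGH
s8 = s4 NOR s6 = HIGH NOR LOW = LOW
s9 = s8 NOR s6 = LOW NOR LOW = HIGH
s11 = s3 OR s7 = LOW OR HIGH = HIGH
s12 = s11 XOR s9 = HIGH XOR HIGH = LOW
s13 = s12 AND s4 = LOW AND HIGH = LOW
s14 = s11 NAND s13 = HIGH NAND LOW = HIGH
s15 = s14 XOR s13 = HIGH XOR LOW = HIGH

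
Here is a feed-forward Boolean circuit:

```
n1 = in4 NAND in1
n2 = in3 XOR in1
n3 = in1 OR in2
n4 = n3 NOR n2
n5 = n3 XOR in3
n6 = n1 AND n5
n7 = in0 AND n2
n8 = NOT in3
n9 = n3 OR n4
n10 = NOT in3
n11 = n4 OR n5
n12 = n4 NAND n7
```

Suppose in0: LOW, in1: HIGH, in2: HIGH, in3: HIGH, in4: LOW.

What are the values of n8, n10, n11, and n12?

n2 = in3 XOR in1 = HIGH XOR HIGH = LOW
n3 = in1 OR in2 = HIGH OR HIGH = HIGH
n4 = n3 NOR n2 = HIGH NOR LOW = LOW
n5 = n3 XOR in3 = HIGH XOR HIGH = LOW
n7 = in0 AND n2 = LOW AND LOW = LOW
n8 = NOT in3 = NOT HIGH = LOW
n10 = NOT in3 = NOT HIGH = LOW
n11 = n4 OR n5 = LOW OR LOW = LOW
n12 = n4 NAND n7 = LOW NAND LOW = HIGH

n8 = LOW, n10 = LOW, n11 = LOW, n12 = HIGH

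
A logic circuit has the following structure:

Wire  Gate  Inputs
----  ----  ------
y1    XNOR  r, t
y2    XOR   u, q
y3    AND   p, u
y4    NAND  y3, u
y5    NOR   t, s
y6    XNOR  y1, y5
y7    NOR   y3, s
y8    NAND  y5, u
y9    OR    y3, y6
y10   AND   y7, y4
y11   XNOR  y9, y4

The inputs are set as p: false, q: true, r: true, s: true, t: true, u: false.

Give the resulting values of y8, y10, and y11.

y1 = r XNOR t = true XNOR true = true
y3 = p AND u = false AND false = false
y4 = y3 NAND u = false NAND false = true
y5 = t NOR s = true NOR true = false
y6 = y1 XNOR y5 = true XNOR false = false
y7 = y3 NOR s = false NOR true = false
y8 = y5 NAND u = false NAND false = true
y9 = y3 OR y6 = false OR false = false
y10 = y7 AND y4 = false AND true = false
y11 = y9 XNOR y4 = false XNOR true = false

y8 = true  y10 = false  y11 = false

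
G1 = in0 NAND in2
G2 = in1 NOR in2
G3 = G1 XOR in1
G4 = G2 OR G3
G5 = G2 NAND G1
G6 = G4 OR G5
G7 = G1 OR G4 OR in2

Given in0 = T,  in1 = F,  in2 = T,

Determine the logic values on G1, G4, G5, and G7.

G1 = in0 NAND in2 = T NAND T = F
G2 = in1 NOR in2 = F NOR T = F
G3 = G1 XOR in1 = F XOR F = F
G4 = G2 OR G3 = F OR F = F
G5 = G2 NAND G1 = F NAND F = T
G7 = G1 OR G4 OR in2 = F OR F OR T = T

G1 = F, G4 = F, G5 = T, G7 = T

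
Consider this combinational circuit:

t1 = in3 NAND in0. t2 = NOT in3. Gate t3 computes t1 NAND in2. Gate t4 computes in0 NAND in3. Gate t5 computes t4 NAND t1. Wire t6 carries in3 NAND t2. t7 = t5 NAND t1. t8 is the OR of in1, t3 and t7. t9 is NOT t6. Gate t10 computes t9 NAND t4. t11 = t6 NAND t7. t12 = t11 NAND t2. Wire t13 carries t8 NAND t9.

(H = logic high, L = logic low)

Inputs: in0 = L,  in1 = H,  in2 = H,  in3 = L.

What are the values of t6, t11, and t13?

t6 = H  t11 = L  t13 = H

t1 = in3 NAND in0 = L NAND L = H
t2 = NOT in3 = NOT L = H
t3 = t1 NAND in2 = H NAND H = L
t4 = in0 NAND in3 = L NAND L = H
t5 = t4 NAND t1 = H NAND H = L
t6 = in3 NAND t2 = L NAND H = H
t7 = t5 NAND t1 = L NAND H = H
t8 = in1 OR t3 OR t7 = H OR L OR H = H
t9 = NOT t6 = NOT H = L
t11 = t6 NAND t7 = H NAND H = L
t13 = t8 NAND t9 = H NAND L = H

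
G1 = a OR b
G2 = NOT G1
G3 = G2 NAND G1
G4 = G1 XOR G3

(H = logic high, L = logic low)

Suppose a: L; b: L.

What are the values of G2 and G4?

G2 = H; G4 = H

G1 = a OR b = L OR L = L
G2 = NOT G1 = NOT L = H
G3 = G2 NAND G1 = H NAND L = H
G4 = G1 XOR G3 = L XOR H = H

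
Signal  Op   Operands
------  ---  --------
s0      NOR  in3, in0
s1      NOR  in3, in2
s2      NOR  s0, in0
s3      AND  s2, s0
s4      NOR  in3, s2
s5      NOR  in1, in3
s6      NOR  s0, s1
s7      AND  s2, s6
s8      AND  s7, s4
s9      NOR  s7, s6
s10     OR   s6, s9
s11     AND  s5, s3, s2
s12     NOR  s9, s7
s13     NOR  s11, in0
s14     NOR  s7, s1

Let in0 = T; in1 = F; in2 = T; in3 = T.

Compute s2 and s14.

s0 = in3 NOR in0 = T NOR T = F
s1 = in3 NOR in2 = T NOR T = F
s2 = s0 NOR in0 = F NOR T = F
s6 = s0 NOR s1 = F NOR F = T
s7 = s2 AND s6 = F AND T = F
s14 = s7 NOR s1 = F NOR F = T

s2 = F; s14 = T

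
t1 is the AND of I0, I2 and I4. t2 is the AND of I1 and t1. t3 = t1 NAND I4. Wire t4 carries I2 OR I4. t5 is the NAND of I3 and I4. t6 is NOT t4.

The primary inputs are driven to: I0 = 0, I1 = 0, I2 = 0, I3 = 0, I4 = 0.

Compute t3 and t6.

t3 = 1, t6 = 1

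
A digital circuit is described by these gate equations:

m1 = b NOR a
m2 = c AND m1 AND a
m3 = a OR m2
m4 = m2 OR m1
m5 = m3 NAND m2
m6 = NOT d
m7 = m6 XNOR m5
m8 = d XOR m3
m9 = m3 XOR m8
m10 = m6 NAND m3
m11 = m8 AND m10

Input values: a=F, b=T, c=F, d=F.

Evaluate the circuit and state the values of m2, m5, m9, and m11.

m2 = F; m5 = T; m9 = F; m11 = F

m1 = b NOR a = T NOR F = F
m2 = c AND m1 AND a = F AND F AND F = F
m3 = a OR m2 = F OR F = F
m5 = m3 NAND m2 = F NAND F = T
m6 = NOT d = NOT F = T
m8 = d XOR m3 = F XOR F = F
m9 = m3 XOR m8 = F XOR F = F
m10 = m6 NAND m3 = T NAND F = T
m11 = m8 AND m10 = F AND T = F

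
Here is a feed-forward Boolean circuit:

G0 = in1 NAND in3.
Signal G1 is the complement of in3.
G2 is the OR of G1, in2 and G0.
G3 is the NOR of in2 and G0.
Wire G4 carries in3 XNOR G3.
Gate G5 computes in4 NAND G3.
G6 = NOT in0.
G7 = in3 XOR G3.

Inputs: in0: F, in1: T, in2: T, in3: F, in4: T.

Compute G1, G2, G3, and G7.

G0 = in1 NAND in3 = T NAND F = T
G1 = NOT in3 = NOT F = T
G2 = G1 OR in2 OR G0 = T OR T OR T = T
G3 = in2 NOR G0 = T NOR T = F
G7 = in3 XOR G3 = F XOR F = F

G1 = T; G2 = T; G3 = F; G7 = F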